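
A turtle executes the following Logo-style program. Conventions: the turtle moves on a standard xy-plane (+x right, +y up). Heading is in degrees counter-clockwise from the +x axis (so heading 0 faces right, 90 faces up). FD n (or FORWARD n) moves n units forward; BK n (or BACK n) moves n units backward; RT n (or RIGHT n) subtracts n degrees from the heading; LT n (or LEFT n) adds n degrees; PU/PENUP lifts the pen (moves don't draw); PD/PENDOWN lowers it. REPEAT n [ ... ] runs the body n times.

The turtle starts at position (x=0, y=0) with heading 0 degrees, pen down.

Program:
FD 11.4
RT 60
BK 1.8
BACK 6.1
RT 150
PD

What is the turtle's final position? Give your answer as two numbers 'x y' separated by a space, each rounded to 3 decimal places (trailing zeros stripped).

Answer: 7.45 6.842

Derivation:
Executing turtle program step by step:
Start: pos=(0,0), heading=0, pen down
FD 11.4: (0,0) -> (11.4,0) [heading=0, draw]
RT 60: heading 0 -> 300
BK 1.8: (11.4,0) -> (10.5,1.559) [heading=300, draw]
BK 6.1: (10.5,1.559) -> (7.45,6.842) [heading=300, draw]
RT 150: heading 300 -> 150
PD: pen down
Final: pos=(7.45,6.842), heading=150, 3 segment(s) drawn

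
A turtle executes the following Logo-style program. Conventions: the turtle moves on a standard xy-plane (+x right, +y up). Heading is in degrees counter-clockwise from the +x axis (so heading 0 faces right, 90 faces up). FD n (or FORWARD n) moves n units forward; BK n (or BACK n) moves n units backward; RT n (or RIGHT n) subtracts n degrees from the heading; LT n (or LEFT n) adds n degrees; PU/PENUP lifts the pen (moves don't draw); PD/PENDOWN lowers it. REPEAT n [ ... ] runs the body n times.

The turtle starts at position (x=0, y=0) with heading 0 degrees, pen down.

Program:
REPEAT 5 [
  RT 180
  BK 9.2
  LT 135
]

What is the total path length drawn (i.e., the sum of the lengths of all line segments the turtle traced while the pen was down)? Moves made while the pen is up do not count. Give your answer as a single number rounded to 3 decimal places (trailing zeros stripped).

Answer: 46

Derivation:
Executing turtle program step by step:
Start: pos=(0,0), heading=0, pen down
REPEAT 5 [
  -- iteration 1/5 --
  RT 180: heading 0 -> 180
  BK 9.2: (0,0) -> (9.2,0) [heading=180, draw]
  LT 135: heading 180 -> 315
  -- iteration 2/5 --
  RT 180: heading 315 -> 135
  BK 9.2: (9.2,0) -> (15.705,-6.505) [heading=135, draw]
  LT 135: heading 135 -> 270
  -- iteration 3/5 --
  RT 180: heading 270 -> 90
  BK 9.2: (15.705,-6.505) -> (15.705,-15.705) [heading=90, draw]
  LT 135: heading 90 -> 225
  -- iteration 4/5 --
  RT 180: heading 225 -> 45
  BK 9.2: (15.705,-15.705) -> (9.2,-22.211) [heading=45, draw]
  LT 135: heading 45 -> 180
  -- iteration 5/5 --
  RT 180: heading 180 -> 0
  BK 9.2: (9.2,-22.211) -> (0,-22.211) [heading=0, draw]
  LT 135: heading 0 -> 135
]
Final: pos=(0,-22.211), heading=135, 5 segment(s) drawn

Segment lengths:
  seg 1: (0,0) -> (9.2,0), length = 9.2
  seg 2: (9.2,0) -> (15.705,-6.505), length = 9.2
  seg 3: (15.705,-6.505) -> (15.705,-15.705), length = 9.2
  seg 4: (15.705,-15.705) -> (9.2,-22.211), length = 9.2
  seg 5: (9.2,-22.211) -> (0,-22.211), length = 9.2
Total = 46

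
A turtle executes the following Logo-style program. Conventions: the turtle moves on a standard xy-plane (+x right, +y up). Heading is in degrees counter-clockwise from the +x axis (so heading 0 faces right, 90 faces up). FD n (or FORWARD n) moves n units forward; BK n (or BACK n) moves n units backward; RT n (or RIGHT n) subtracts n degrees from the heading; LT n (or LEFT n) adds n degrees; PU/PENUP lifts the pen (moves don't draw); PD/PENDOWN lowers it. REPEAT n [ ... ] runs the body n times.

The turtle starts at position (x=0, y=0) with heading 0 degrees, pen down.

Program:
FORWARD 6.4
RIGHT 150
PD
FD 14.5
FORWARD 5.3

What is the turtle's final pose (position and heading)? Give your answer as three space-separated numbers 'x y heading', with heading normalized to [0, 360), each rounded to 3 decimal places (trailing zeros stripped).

Answer: -10.747 -9.9 210

Derivation:
Executing turtle program step by step:
Start: pos=(0,0), heading=0, pen down
FD 6.4: (0,0) -> (6.4,0) [heading=0, draw]
RT 150: heading 0 -> 210
PD: pen down
FD 14.5: (6.4,0) -> (-6.157,-7.25) [heading=210, draw]
FD 5.3: (-6.157,-7.25) -> (-10.747,-9.9) [heading=210, draw]
Final: pos=(-10.747,-9.9), heading=210, 3 segment(s) drawn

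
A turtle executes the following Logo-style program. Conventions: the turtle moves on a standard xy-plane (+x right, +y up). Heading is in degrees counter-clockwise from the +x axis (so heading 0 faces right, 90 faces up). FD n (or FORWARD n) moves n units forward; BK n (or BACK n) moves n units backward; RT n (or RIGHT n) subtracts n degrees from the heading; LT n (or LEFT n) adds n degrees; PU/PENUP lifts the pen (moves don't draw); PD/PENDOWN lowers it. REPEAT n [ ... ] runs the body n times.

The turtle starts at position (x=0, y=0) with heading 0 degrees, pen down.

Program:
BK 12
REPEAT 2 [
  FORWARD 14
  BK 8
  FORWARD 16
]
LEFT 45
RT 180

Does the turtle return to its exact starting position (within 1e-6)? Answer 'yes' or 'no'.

Answer: no

Derivation:
Executing turtle program step by step:
Start: pos=(0,0), heading=0, pen down
BK 12: (0,0) -> (-12,0) [heading=0, draw]
REPEAT 2 [
  -- iteration 1/2 --
  FD 14: (-12,0) -> (2,0) [heading=0, draw]
  BK 8: (2,0) -> (-6,0) [heading=0, draw]
  FD 16: (-6,0) -> (10,0) [heading=0, draw]
  -- iteration 2/2 --
  FD 14: (10,0) -> (24,0) [heading=0, draw]
  BK 8: (24,0) -> (16,0) [heading=0, draw]
  FD 16: (16,0) -> (32,0) [heading=0, draw]
]
LT 45: heading 0 -> 45
RT 180: heading 45 -> 225
Final: pos=(32,0), heading=225, 7 segment(s) drawn

Start position: (0, 0)
Final position: (32, 0)
Distance = 32; >= 1e-6 -> NOT closed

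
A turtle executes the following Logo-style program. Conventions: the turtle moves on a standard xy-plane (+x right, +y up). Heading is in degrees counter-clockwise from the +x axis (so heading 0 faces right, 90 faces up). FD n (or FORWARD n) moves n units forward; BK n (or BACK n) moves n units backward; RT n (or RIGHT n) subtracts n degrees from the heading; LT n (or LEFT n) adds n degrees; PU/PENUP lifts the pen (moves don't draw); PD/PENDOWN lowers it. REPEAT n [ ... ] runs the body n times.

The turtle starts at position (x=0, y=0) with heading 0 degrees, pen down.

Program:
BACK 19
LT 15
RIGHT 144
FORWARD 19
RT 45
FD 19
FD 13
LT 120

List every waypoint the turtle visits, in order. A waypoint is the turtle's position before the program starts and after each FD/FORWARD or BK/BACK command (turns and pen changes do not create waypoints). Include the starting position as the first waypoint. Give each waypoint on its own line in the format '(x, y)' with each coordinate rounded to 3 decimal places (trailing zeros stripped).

Answer: (0, 0)
(-19, 0)
(-30.957, -14.766)
(-49.853, -16.752)
(-62.782, -18.111)

Derivation:
Executing turtle program step by step:
Start: pos=(0,0), heading=0, pen down
BK 19: (0,0) -> (-19,0) [heading=0, draw]
LT 15: heading 0 -> 15
RT 144: heading 15 -> 231
FD 19: (-19,0) -> (-30.957,-14.766) [heading=231, draw]
RT 45: heading 231 -> 186
FD 19: (-30.957,-14.766) -> (-49.853,-16.752) [heading=186, draw]
FD 13: (-49.853,-16.752) -> (-62.782,-18.111) [heading=186, draw]
LT 120: heading 186 -> 306
Final: pos=(-62.782,-18.111), heading=306, 4 segment(s) drawn
Waypoints (5 total):
(0, 0)
(-19, 0)
(-30.957, -14.766)
(-49.853, -16.752)
(-62.782, -18.111)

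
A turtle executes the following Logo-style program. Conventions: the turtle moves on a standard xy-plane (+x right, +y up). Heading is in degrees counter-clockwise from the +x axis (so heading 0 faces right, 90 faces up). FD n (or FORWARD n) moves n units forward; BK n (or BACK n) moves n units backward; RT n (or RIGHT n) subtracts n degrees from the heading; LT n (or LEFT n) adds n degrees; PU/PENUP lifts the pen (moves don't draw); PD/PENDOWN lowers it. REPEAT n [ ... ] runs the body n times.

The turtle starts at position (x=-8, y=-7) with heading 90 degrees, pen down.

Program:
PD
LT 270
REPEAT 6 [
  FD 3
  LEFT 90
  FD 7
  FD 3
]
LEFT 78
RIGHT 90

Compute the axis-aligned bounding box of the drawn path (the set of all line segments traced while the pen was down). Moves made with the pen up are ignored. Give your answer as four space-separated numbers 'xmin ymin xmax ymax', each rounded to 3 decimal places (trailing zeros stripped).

Answer: -18 -7 -5 6

Derivation:
Executing turtle program step by step:
Start: pos=(-8,-7), heading=90, pen down
PD: pen down
LT 270: heading 90 -> 0
REPEAT 6 [
  -- iteration 1/6 --
  FD 3: (-8,-7) -> (-5,-7) [heading=0, draw]
  LT 90: heading 0 -> 90
  FD 7: (-5,-7) -> (-5,0) [heading=90, draw]
  FD 3: (-5,0) -> (-5,3) [heading=90, draw]
  -- iteration 2/6 --
  FD 3: (-5,3) -> (-5,6) [heading=90, draw]
  LT 90: heading 90 -> 180
  FD 7: (-5,6) -> (-12,6) [heading=180, draw]
  FD 3: (-12,6) -> (-15,6) [heading=180, draw]
  -- iteration 3/6 --
  FD 3: (-15,6) -> (-18,6) [heading=180, draw]
  LT 90: heading 180 -> 270
  FD 7: (-18,6) -> (-18,-1) [heading=270, draw]
  FD 3: (-18,-1) -> (-18,-4) [heading=270, draw]
  -- iteration 4/6 --
  FD 3: (-18,-4) -> (-18,-7) [heading=270, draw]
  LT 90: heading 270 -> 0
  FD 7: (-18,-7) -> (-11,-7) [heading=0, draw]
  FD 3: (-11,-7) -> (-8,-7) [heading=0, draw]
  -- iteration 5/6 --
  FD 3: (-8,-7) -> (-5,-7) [heading=0, draw]
  LT 90: heading 0 -> 90
  FD 7: (-5,-7) -> (-5,0) [heading=90, draw]
  FD 3: (-5,0) -> (-5,3) [heading=90, draw]
  -- iteration 6/6 --
  FD 3: (-5,3) -> (-5,6) [heading=90, draw]
  LT 90: heading 90 -> 180
  FD 7: (-5,6) -> (-12,6) [heading=180, draw]
  FD 3: (-12,6) -> (-15,6) [heading=180, draw]
]
LT 78: heading 180 -> 258
RT 90: heading 258 -> 168
Final: pos=(-15,6), heading=168, 18 segment(s) drawn

Segment endpoints: x in {-18, -18, -15, -15, -12, -12, -11, -8, -5, -5, -5, -5, -5, -5}, y in {-7, -7, -7, -7, -7, -4, -1, 0, 0, 3, 3, 6, 6, 6, 6, 6, 6}
xmin=-18, ymin=-7, xmax=-5, ymax=6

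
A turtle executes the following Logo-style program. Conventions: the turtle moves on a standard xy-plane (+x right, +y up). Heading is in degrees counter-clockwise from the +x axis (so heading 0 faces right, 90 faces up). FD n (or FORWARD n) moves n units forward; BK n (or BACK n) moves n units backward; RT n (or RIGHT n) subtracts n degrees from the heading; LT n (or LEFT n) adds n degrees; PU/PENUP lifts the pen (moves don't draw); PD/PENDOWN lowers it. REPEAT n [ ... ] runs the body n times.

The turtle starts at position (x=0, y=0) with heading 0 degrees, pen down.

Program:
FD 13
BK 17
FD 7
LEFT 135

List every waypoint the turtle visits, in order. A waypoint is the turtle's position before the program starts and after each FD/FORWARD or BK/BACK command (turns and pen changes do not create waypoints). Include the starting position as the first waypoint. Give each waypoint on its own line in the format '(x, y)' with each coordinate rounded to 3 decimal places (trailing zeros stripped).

Answer: (0, 0)
(13, 0)
(-4, 0)
(3, 0)

Derivation:
Executing turtle program step by step:
Start: pos=(0,0), heading=0, pen down
FD 13: (0,0) -> (13,0) [heading=0, draw]
BK 17: (13,0) -> (-4,0) [heading=0, draw]
FD 7: (-4,0) -> (3,0) [heading=0, draw]
LT 135: heading 0 -> 135
Final: pos=(3,0), heading=135, 3 segment(s) drawn
Waypoints (4 total):
(0, 0)
(13, 0)
(-4, 0)
(3, 0)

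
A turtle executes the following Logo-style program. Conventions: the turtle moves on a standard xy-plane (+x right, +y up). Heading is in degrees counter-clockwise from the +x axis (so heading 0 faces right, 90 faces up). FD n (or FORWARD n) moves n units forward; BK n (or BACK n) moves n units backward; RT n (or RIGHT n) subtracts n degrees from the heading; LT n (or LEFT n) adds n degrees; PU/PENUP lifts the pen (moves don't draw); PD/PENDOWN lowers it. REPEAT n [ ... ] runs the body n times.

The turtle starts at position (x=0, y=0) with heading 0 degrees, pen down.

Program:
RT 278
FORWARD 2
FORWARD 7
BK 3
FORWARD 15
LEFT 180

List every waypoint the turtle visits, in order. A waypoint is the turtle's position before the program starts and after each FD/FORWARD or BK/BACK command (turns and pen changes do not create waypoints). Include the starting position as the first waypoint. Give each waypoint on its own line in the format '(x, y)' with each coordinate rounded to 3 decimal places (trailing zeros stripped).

Executing turtle program step by step:
Start: pos=(0,0), heading=0, pen down
RT 278: heading 0 -> 82
FD 2: (0,0) -> (0.278,1.981) [heading=82, draw]
FD 7: (0.278,1.981) -> (1.253,8.912) [heading=82, draw]
BK 3: (1.253,8.912) -> (0.835,5.942) [heading=82, draw]
FD 15: (0.835,5.942) -> (2.923,20.796) [heading=82, draw]
LT 180: heading 82 -> 262
Final: pos=(2.923,20.796), heading=262, 4 segment(s) drawn
Waypoints (5 total):
(0, 0)
(0.278, 1.981)
(1.253, 8.912)
(0.835, 5.942)
(2.923, 20.796)

Answer: (0, 0)
(0.278, 1.981)
(1.253, 8.912)
(0.835, 5.942)
(2.923, 20.796)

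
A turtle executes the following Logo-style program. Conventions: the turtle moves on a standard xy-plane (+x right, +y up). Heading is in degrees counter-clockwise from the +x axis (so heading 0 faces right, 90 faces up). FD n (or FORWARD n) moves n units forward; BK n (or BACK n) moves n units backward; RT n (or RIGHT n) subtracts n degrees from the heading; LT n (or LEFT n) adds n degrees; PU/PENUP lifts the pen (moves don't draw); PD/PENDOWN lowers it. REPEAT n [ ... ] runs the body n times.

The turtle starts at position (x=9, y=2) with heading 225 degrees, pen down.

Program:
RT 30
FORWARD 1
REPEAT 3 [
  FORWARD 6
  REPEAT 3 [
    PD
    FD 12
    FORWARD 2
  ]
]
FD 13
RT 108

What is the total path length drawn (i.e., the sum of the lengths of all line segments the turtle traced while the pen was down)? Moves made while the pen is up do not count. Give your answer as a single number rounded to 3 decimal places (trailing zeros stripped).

Answer: 158

Derivation:
Executing turtle program step by step:
Start: pos=(9,2), heading=225, pen down
RT 30: heading 225 -> 195
FD 1: (9,2) -> (8.034,1.741) [heading=195, draw]
REPEAT 3 [
  -- iteration 1/3 --
  FD 6: (8.034,1.741) -> (2.239,0.188) [heading=195, draw]
  REPEAT 3 [
    -- iteration 1/3 --
    PD: pen down
    FD 12: (2.239,0.188) -> (-9.353,-2.918) [heading=195, draw]
    FD 2: (-9.353,-2.918) -> (-11.284,-3.435) [heading=195, draw]
    -- iteration 2/3 --
    PD: pen down
    FD 12: (-11.284,-3.435) -> (-22.876,-6.541) [heading=195, draw]
    FD 2: (-22.876,-6.541) -> (-24.807,-7.059) [heading=195, draw]
    -- iteration 3/3 --
    PD: pen down
    FD 12: (-24.807,-7.059) -> (-36.399,-10.164) [heading=195, draw]
    FD 2: (-36.399,-10.164) -> (-38.33,-10.682) [heading=195, draw]
  ]
  -- iteration 2/3 --
  FD 6: (-38.33,-10.682) -> (-44.126,-12.235) [heading=195, draw]
  REPEAT 3 [
    -- iteration 1/3 --
    PD: pen down
    FD 12: (-44.126,-12.235) -> (-55.717,-15.341) [heading=195, draw]
    FD 2: (-55.717,-15.341) -> (-57.649,-15.859) [heading=195, draw]
    -- iteration 2/3 --
    PD: pen down
    FD 12: (-57.649,-15.859) -> (-69.24,-18.964) [heading=195, draw]
    FD 2: (-69.24,-18.964) -> (-71.172,-19.482) [heading=195, draw]
    -- iteration 3/3 --
    PD: pen down
    FD 12: (-71.172,-19.482) -> (-82.763,-22.588) [heading=195, draw]
    FD 2: (-82.763,-22.588) -> (-84.695,-23.105) [heading=195, draw]
  ]
  -- iteration 3/3 --
  FD 6: (-84.695,-23.105) -> (-90.49,-24.658) [heading=195, draw]
  REPEAT 3 [
    -- iteration 1/3 --
    PD: pen down
    FD 12: (-90.49,-24.658) -> (-102.081,-27.764) [heading=195, draw]
    FD 2: (-102.081,-27.764) -> (-104.013,-28.282) [heading=195, draw]
    -- iteration 2/3 --
    PD: pen down
    FD 12: (-104.013,-28.282) -> (-115.604,-31.388) [heading=195, draw]
    FD 2: (-115.604,-31.388) -> (-117.536,-31.905) [heading=195, draw]
    -- iteration 3/3 --
    PD: pen down
    FD 12: (-117.536,-31.905) -> (-129.127,-35.011) [heading=195, draw]
    FD 2: (-129.127,-35.011) -> (-131.059,-35.529) [heading=195, draw]
  ]
]
FD 13: (-131.059,-35.529) -> (-143.616,-38.893) [heading=195, draw]
RT 108: heading 195 -> 87
Final: pos=(-143.616,-38.893), heading=87, 23 segment(s) drawn

Segment lengths:
  seg 1: (9,2) -> (8.034,1.741), length = 1
  seg 2: (8.034,1.741) -> (2.239,0.188), length = 6
  seg 3: (2.239,0.188) -> (-9.353,-2.918), length = 12
  seg 4: (-9.353,-2.918) -> (-11.284,-3.435), length = 2
  seg 5: (-11.284,-3.435) -> (-22.876,-6.541), length = 12
  seg 6: (-22.876,-6.541) -> (-24.807,-7.059), length = 2
  seg 7: (-24.807,-7.059) -> (-36.399,-10.164), length = 12
  seg 8: (-36.399,-10.164) -> (-38.33,-10.682), length = 2
  seg 9: (-38.33,-10.682) -> (-44.126,-12.235), length = 6
  seg 10: (-44.126,-12.235) -> (-55.717,-15.341), length = 12
  seg 11: (-55.717,-15.341) -> (-57.649,-15.859), length = 2
  seg 12: (-57.649,-15.859) -> (-69.24,-18.964), length = 12
  seg 13: (-69.24,-18.964) -> (-71.172,-19.482), length = 2
  seg 14: (-71.172,-19.482) -> (-82.763,-22.588), length = 12
  seg 15: (-82.763,-22.588) -> (-84.695,-23.105), length = 2
  seg 16: (-84.695,-23.105) -> (-90.49,-24.658), length = 6
  seg 17: (-90.49,-24.658) -> (-102.081,-27.764), length = 12
  seg 18: (-102.081,-27.764) -> (-104.013,-28.282), length = 2
  seg 19: (-104.013,-28.282) -> (-115.604,-31.388), length = 12
  seg 20: (-115.604,-31.388) -> (-117.536,-31.905), length = 2
  seg 21: (-117.536,-31.905) -> (-129.127,-35.011), length = 12
  seg 22: (-129.127,-35.011) -> (-131.059,-35.529), length = 2
  seg 23: (-131.059,-35.529) -> (-143.616,-38.893), length = 13
Total = 158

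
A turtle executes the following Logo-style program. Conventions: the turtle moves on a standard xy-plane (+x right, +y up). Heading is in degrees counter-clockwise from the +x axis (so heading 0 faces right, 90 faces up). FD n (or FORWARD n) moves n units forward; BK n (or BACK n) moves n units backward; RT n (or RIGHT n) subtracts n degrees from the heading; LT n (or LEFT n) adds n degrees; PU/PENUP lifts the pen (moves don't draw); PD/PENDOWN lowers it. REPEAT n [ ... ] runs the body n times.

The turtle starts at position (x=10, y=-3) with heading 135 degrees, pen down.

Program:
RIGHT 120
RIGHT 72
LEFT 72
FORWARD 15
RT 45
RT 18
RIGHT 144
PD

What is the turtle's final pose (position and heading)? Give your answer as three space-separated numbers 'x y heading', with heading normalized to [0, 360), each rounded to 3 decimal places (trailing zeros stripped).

Answer: 24.489 0.882 168

Derivation:
Executing turtle program step by step:
Start: pos=(10,-3), heading=135, pen down
RT 120: heading 135 -> 15
RT 72: heading 15 -> 303
LT 72: heading 303 -> 15
FD 15: (10,-3) -> (24.489,0.882) [heading=15, draw]
RT 45: heading 15 -> 330
RT 18: heading 330 -> 312
RT 144: heading 312 -> 168
PD: pen down
Final: pos=(24.489,0.882), heading=168, 1 segment(s) drawn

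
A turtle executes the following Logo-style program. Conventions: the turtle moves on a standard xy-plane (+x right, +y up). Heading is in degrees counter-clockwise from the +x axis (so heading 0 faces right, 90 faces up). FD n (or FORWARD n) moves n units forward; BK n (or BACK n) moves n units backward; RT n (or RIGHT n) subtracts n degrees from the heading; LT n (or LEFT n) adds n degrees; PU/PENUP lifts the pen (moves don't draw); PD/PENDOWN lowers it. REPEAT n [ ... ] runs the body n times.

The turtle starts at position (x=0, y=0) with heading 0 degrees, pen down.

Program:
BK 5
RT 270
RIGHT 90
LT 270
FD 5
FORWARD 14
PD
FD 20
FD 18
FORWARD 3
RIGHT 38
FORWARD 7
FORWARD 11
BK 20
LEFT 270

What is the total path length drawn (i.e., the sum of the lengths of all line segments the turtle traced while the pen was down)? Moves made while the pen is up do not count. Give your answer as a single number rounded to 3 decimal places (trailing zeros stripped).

Executing turtle program step by step:
Start: pos=(0,0), heading=0, pen down
BK 5: (0,0) -> (-5,0) [heading=0, draw]
RT 270: heading 0 -> 90
RT 90: heading 90 -> 0
LT 270: heading 0 -> 270
FD 5: (-5,0) -> (-5,-5) [heading=270, draw]
FD 14: (-5,-5) -> (-5,-19) [heading=270, draw]
PD: pen down
FD 20: (-5,-19) -> (-5,-39) [heading=270, draw]
FD 18: (-5,-39) -> (-5,-57) [heading=270, draw]
FD 3: (-5,-57) -> (-5,-60) [heading=270, draw]
RT 38: heading 270 -> 232
FD 7: (-5,-60) -> (-9.31,-65.516) [heading=232, draw]
FD 11: (-9.31,-65.516) -> (-16.082,-74.184) [heading=232, draw]
BK 20: (-16.082,-74.184) -> (-3.769,-58.424) [heading=232, draw]
LT 270: heading 232 -> 142
Final: pos=(-3.769,-58.424), heading=142, 9 segment(s) drawn

Segment lengths:
  seg 1: (0,0) -> (-5,0), length = 5
  seg 2: (-5,0) -> (-5,-5), length = 5
  seg 3: (-5,-5) -> (-5,-19), length = 14
  seg 4: (-5,-19) -> (-5,-39), length = 20
  seg 5: (-5,-39) -> (-5,-57), length = 18
  seg 6: (-5,-57) -> (-5,-60), length = 3
  seg 7: (-5,-60) -> (-9.31,-65.516), length = 7
  seg 8: (-9.31,-65.516) -> (-16.082,-74.184), length = 11
  seg 9: (-16.082,-74.184) -> (-3.769,-58.424), length = 20
Total = 103

Answer: 103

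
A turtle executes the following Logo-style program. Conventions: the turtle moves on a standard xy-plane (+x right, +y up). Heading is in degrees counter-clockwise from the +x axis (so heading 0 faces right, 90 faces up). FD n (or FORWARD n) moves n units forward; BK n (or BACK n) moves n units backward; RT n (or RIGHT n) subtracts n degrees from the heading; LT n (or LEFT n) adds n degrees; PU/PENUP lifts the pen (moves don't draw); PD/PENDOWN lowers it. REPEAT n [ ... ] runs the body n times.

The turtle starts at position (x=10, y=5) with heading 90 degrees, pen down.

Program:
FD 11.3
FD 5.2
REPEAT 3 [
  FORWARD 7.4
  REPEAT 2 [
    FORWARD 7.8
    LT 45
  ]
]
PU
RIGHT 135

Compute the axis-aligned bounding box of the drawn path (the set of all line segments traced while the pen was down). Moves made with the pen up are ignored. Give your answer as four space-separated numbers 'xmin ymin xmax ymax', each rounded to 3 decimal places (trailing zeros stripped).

Answer: -16.231 5 10 42.215

Derivation:
Executing turtle program step by step:
Start: pos=(10,5), heading=90, pen down
FD 11.3: (10,5) -> (10,16.3) [heading=90, draw]
FD 5.2: (10,16.3) -> (10,21.5) [heading=90, draw]
REPEAT 3 [
  -- iteration 1/3 --
  FD 7.4: (10,21.5) -> (10,28.9) [heading=90, draw]
  REPEAT 2 [
    -- iteration 1/2 --
    FD 7.8: (10,28.9) -> (10,36.7) [heading=90, draw]
    LT 45: heading 90 -> 135
    -- iteration 2/2 --
    FD 7.8: (10,36.7) -> (4.485,42.215) [heading=135, draw]
    LT 45: heading 135 -> 180
  ]
  -- iteration 2/3 --
  FD 7.4: (4.485,42.215) -> (-2.915,42.215) [heading=180, draw]
  REPEAT 2 [
    -- iteration 1/2 --
    FD 7.8: (-2.915,42.215) -> (-10.715,42.215) [heading=180, draw]
    LT 45: heading 180 -> 225
    -- iteration 2/2 --
    FD 7.8: (-10.715,42.215) -> (-16.231,36.7) [heading=225, draw]
    LT 45: heading 225 -> 270
  ]
  -- iteration 3/3 --
  FD 7.4: (-16.231,36.7) -> (-16.231,29.3) [heading=270, draw]
  REPEAT 2 [
    -- iteration 1/2 --
    FD 7.8: (-16.231,29.3) -> (-16.231,21.5) [heading=270, draw]
    LT 45: heading 270 -> 315
    -- iteration 2/2 --
    FD 7.8: (-16.231,21.5) -> (-10.715,15.985) [heading=315, draw]
    LT 45: heading 315 -> 0
  ]
]
PU: pen up
RT 135: heading 0 -> 225
Final: pos=(-10.715,15.985), heading=225, 11 segment(s) drawn

Segment endpoints: x in {-16.231, -10.715, -10.715, -2.915, 4.485, 10}, y in {5, 15.985, 16.3, 21.5, 21.5, 28.9, 29.3, 36.7, 36.7, 42.215}
xmin=-16.231, ymin=5, xmax=10, ymax=42.215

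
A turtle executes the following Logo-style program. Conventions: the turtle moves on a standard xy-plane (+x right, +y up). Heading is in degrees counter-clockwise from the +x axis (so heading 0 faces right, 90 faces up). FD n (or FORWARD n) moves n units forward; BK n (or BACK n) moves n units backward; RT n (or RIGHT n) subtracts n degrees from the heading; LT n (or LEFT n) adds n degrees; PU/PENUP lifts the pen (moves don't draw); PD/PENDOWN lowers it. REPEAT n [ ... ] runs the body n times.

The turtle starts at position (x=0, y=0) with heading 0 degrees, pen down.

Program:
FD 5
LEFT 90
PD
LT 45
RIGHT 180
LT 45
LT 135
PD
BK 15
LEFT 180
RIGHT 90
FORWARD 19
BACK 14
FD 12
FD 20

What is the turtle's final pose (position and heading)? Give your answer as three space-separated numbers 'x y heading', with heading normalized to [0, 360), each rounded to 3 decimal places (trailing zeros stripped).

Answer: -10.556 -36.77 225

Derivation:
Executing turtle program step by step:
Start: pos=(0,0), heading=0, pen down
FD 5: (0,0) -> (5,0) [heading=0, draw]
LT 90: heading 0 -> 90
PD: pen down
LT 45: heading 90 -> 135
RT 180: heading 135 -> 315
LT 45: heading 315 -> 0
LT 135: heading 0 -> 135
PD: pen down
BK 15: (5,0) -> (15.607,-10.607) [heading=135, draw]
LT 180: heading 135 -> 315
RT 90: heading 315 -> 225
FD 19: (15.607,-10.607) -> (2.172,-24.042) [heading=225, draw]
BK 14: (2.172,-24.042) -> (12.071,-14.142) [heading=225, draw]
FD 12: (12.071,-14.142) -> (3.586,-22.627) [heading=225, draw]
FD 20: (3.586,-22.627) -> (-10.556,-36.77) [heading=225, draw]
Final: pos=(-10.556,-36.77), heading=225, 6 segment(s) drawn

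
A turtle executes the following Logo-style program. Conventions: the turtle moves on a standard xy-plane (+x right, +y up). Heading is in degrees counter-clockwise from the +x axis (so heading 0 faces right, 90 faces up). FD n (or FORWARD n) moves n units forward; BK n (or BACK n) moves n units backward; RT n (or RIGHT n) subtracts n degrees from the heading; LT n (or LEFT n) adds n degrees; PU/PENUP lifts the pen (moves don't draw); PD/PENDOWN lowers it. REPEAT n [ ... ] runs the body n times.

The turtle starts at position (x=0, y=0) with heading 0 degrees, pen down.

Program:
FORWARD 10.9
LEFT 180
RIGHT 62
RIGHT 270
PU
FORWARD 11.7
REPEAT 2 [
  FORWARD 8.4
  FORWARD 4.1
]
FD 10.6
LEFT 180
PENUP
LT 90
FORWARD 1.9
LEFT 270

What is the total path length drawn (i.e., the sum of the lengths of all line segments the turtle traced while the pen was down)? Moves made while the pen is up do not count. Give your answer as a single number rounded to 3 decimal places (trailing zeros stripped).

Answer: 10.9

Derivation:
Executing turtle program step by step:
Start: pos=(0,0), heading=0, pen down
FD 10.9: (0,0) -> (10.9,0) [heading=0, draw]
LT 180: heading 0 -> 180
RT 62: heading 180 -> 118
RT 270: heading 118 -> 208
PU: pen up
FD 11.7: (10.9,0) -> (0.57,-5.493) [heading=208, move]
REPEAT 2 [
  -- iteration 1/2 --
  FD 8.4: (0.57,-5.493) -> (-6.847,-9.436) [heading=208, move]
  FD 4.1: (-6.847,-9.436) -> (-10.467,-11.361) [heading=208, move]
  -- iteration 2/2 --
  FD 8.4: (-10.467,-11.361) -> (-17.884,-15.305) [heading=208, move]
  FD 4.1: (-17.884,-15.305) -> (-21.504,-17.23) [heading=208, move]
]
FD 10.6: (-21.504,-17.23) -> (-30.863,-22.206) [heading=208, move]
LT 180: heading 208 -> 28
PU: pen up
LT 90: heading 28 -> 118
FD 1.9: (-30.863,-22.206) -> (-31.755,-20.528) [heading=118, move]
LT 270: heading 118 -> 28
Final: pos=(-31.755,-20.528), heading=28, 1 segment(s) drawn

Segment lengths:
  seg 1: (0,0) -> (10.9,0), length = 10.9
Total = 10.9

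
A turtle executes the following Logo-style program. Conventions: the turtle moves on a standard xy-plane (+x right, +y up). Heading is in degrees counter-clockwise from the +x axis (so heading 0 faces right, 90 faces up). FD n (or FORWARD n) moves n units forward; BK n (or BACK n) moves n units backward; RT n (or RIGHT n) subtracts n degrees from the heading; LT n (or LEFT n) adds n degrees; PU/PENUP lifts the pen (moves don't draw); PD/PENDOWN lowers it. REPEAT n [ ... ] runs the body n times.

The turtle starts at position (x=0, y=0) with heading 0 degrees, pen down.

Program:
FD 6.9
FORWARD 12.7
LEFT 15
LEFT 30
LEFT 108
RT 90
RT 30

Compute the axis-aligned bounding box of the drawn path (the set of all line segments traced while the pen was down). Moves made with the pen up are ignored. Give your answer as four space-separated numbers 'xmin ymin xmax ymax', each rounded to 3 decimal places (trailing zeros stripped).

Executing turtle program step by step:
Start: pos=(0,0), heading=0, pen down
FD 6.9: (0,0) -> (6.9,0) [heading=0, draw]
FD 12.7: (6.9,0) -> (19.6,0) [heading=0, draw]
LT 15: heading 0 -> 15
LT 30: heading 15 -> 45
LT 108: heading 45 -> 153
RT 90: heading 153 -> 63
RT 30: heading 63 -> 33
Final: pos=(19.6,0), heading=33, 2 segment(s) drawn

Segment endpoints: x in {0, 6.9, 19.6}, y in {0}
xmin=0, ymin=0, xmax=19.6, ymax=0

Answer: 0 0 19.6 0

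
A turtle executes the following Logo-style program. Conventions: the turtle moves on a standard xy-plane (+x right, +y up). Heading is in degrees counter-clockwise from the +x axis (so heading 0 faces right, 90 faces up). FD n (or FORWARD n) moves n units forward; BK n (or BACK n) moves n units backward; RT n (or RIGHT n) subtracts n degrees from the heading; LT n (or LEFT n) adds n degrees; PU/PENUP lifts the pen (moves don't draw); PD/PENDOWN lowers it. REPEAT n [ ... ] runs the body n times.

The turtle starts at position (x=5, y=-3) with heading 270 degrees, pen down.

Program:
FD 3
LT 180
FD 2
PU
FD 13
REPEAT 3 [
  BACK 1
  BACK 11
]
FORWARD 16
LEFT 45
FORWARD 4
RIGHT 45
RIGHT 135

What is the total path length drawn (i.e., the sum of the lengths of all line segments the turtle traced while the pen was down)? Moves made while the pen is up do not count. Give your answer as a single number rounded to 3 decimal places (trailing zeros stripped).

Executing turtle program step by step:
Start: pos=(5,-3), heading=270, pen down
FD 3: (5,-3) -> (5,-6) [heading=270, draw]
LT 180: heading 270 -> 90
FD 2: (5,-6) -> (5,-4) [heading=90, draw]
PU: pen up
FD 13: (5,-4) -> (5,9) [heading=90, move]
REPEAT 3 [
  -- iteration 1/3 --
  BK 1: (5,9) -> (5,8) [heading=90, move]
  BK 11: (5,8) -> (5,-3) [heading=90, move]
  -- iteration 2/3 --
  BK 1: (5,-3) -> (5,-4) [heading=90, move]
  BK 11: (5,-4) -> (5,-15) [heading=90, move]
  -- iteration 3/3 --
  BK 1: (5,-15) -> (5,-16) [heading=90, move]
  BK 11: (5,-16) -> (5,-27) [heading=90, move]
]
FD 16: (5,-27) -> (5,-11) [heading=90, move]
LT 45: heading 90 -> 135
FD 4: (5,-11) -> (2.172,-8.172) [heading=135, move]
RT 45: heading 135 -> 90
RT 135: heading 90 -> 315
Final: pos=(2.172,-8.172), heading=315, 2 segment(s) drawn

Segment lengths:
  seg 1: (5,-3) -> (5,-6), length = 3
  seg 2: (5,-6) -> (5,-4), length = 2
Total = 5

Answer: 5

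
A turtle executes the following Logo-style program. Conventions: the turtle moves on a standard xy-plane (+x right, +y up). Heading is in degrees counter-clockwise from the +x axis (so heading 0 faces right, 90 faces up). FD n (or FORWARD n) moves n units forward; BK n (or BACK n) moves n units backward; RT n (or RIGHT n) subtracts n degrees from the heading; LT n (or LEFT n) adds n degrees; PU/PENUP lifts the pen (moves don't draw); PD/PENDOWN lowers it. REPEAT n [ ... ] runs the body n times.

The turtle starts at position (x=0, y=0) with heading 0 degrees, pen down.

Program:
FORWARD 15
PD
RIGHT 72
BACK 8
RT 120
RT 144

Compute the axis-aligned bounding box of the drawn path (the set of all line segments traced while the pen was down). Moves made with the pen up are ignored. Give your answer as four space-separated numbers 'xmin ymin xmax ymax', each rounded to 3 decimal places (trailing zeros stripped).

Answer: 0 0 15 7.608

Derivation:
Executing turtle program step by step:
Start: pos=(0,0), heading=0, pen down
FD 15: (0,0) -> (15,0) [heading=0, draw]
PD: pen down
RT 72: heading 0 -> 288
BK 8: (15,0) -> (12.528,7.608) [heading=288, draw]
RT 120: heading 288 -> 168
RT 144: heading 168 -> 24
Final: pos=(12.528,7.608), heading=24, 2 segment(s) drawn

Segment endpoints: x in {0, 12.528, 15}, y in {0, 7.608}
xmin=0, ymin=0, xmax=15, ymax=7.608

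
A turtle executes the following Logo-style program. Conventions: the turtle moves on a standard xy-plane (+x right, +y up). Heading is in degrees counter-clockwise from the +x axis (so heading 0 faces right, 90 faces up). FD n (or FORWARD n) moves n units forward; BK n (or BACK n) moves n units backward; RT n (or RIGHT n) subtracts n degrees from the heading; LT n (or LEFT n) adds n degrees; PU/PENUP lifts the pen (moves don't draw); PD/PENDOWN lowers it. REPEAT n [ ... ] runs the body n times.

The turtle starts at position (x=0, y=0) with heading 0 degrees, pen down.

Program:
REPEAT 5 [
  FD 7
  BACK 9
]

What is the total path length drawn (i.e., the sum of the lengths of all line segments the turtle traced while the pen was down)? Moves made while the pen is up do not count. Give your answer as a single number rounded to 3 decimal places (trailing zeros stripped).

Executing turtle program step by step:
Start: pos=(0,0), heading=0, pen down
REPEAT 5 [
  -- iteration 1/5 --
  FD 7: (0,0) -> (7,0) [heading=0, draw]
  BK 9: (7,0) -> (-2,0) [heading=0, draw]
  -- iteration 2/5 --
  FD 7: (-2,0) -> (5,0) [heading=0, draw]
  BK 9: (5,0) -> (-4,0) [heading=0, draw]
  -- iteration 3/5 --
  FD 7: (-4,0) -> (3,0) [heading=0, draw]
  BK 9: (3,0) -> (-6,0) [heading=0, draw]
  -- iteration 4/5 --
  FD 7: (-6,0) -> (1,0) [heading=0, draw]
  BK 9: (1,0) -> (-8,0) [heading=0, draw]
  -- iteration 5/5 --
  FD 7: (-8,0) -> (-1,0) [heading=0, draw]
  BK 9: (-1,0) -> (-10,0) [heading=0, draw]
]
Final: pos=(-10,0), heading=0, 10 segment(s) drawn

Segment lengths:
  seg 1: (0,0) -> (7,0), length = 7
  seg 2: (7,0) -> (-2,0), length = 9
  seg 3: (-2,0) -> (5,0), length = 7
  seg 4: (5,0) -> (-4,0), length = 9
  seg 5: (-4,0) -> (3,0), length = 7
  seg 6: (3,0) -> (-6,0), length = 9
  seg 7: (-6,0) -> (1,0), length = 7
  seg 8: (1,0) -> (-8,0), length = 9
  seg 9: (-8,0) -> (-1,0), length = 7
  seg 10: (-1,0) -> (-10,0), length = 9
Total = 80

Answer: 80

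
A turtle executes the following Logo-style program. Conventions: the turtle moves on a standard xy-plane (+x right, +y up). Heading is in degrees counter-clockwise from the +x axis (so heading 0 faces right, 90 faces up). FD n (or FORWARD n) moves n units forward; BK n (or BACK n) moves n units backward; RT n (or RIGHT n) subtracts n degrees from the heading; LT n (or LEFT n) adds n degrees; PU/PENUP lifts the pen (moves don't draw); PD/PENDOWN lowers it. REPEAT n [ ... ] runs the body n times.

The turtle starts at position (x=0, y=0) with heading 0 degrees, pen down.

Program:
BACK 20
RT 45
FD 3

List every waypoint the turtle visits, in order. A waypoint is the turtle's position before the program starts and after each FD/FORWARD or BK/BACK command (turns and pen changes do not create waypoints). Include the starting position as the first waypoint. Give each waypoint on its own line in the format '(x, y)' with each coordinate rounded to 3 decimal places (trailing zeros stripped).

Answer: (0, 0)
(-20, 0)
(-17.879, -2.121)

Derivation:
Executing turtle program step by step:
Start: pos=(0,0), heading=0, pen down
BK 20: (0,0) -> (-20,0) [heading=0, draw]
RT 45: heading 0 -> 315
FD 3: (-20,0) -> (-17.879,-2.121) [heading=315, draw]
Final: pos=(-17.879,-2.121), heading=315, 2 segment(s) drawn
Waypoints (3 total):
(0, 0)
(-20, 0)
(-17.879, -2.121)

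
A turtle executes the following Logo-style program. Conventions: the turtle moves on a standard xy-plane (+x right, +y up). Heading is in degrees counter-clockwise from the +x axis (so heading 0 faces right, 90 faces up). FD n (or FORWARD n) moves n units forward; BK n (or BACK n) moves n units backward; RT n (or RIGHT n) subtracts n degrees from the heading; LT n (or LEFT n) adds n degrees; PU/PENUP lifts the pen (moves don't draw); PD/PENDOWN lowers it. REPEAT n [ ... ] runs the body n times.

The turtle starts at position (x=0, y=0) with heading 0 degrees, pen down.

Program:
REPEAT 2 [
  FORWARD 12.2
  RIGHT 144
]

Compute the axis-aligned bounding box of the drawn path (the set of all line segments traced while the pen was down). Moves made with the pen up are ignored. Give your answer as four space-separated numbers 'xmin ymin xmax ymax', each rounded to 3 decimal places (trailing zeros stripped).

Answer: 0 -7.171 12.2 0

Derivation:
Executing turtle program step by step:
Start: pos=(0,0), heading=0, pen down
REPEAT 2 [
  -- iteration 1/2 --
  FD 12.2: (0,0) -> (12.2,0) [heading=0, draw]
  RT 144: heading 0 -> 216
  -- iteration 2/2 --
  FD 12.2: (12.2,0) -> (2.33,-7.171) [heading=216, draw]
  RT 144: heading 216 -> 72
]
Final: pos=(2.33,-7.171), heading=72, 2 segment(s) drawn

Segment endpoints: x in {0, 2.33, 12.2}, y in {-7.171, 0}
xmin=0, ymin=-7.171, xmax=12.2, ymax=0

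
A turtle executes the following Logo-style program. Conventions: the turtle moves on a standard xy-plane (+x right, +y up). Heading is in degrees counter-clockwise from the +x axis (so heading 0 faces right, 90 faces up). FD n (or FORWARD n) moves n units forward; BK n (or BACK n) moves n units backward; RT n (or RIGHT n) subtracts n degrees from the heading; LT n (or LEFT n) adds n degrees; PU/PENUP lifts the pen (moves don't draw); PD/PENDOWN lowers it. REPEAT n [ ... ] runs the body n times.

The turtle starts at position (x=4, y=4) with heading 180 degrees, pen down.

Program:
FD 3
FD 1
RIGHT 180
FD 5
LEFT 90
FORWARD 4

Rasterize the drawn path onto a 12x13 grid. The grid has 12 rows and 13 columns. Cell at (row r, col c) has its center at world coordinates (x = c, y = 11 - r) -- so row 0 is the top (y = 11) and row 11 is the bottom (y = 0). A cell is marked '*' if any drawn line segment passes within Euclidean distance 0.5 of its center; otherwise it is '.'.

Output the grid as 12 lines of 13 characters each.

Answer: .............
.............
.............
.....*.......
.....*.......
.....*.......
.....*.......
******.......
.............
.............
.............
.............

Derivation:
Segment 0: (4,4) -> (1,4)
Segment 1: (1,4) -> (0,4)
Segment 2: (0,4) -> (5,4)
Segment 3: (5,4) -> (5,8)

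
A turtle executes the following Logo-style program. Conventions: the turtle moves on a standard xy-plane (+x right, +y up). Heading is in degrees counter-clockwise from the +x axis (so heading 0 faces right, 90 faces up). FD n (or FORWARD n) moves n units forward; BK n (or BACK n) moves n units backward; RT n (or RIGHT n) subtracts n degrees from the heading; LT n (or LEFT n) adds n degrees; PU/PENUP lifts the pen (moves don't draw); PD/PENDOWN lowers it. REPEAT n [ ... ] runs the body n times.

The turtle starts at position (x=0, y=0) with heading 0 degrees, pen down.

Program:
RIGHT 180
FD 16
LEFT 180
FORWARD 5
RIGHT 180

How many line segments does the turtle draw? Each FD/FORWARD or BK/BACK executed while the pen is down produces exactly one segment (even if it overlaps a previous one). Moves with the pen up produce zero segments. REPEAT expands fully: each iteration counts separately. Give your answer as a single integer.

Answer: 2

Derivation:
Executing turtle program step by step:
Start: pos=(0,0), heading=0, pen down
RT 180: heading 0 -> 180
FD 16: (0,0) -> (-16,0) [heading=180, draw]
LT 180: heading 180 -> 0
FD 5: (-16,0) -> (-11,0) [heading=0, draw]
RT 180: heading 0 -> 180
Final: pos=(-11,0), heading=180, 2 segment(s) drawn
Segments drawn: 2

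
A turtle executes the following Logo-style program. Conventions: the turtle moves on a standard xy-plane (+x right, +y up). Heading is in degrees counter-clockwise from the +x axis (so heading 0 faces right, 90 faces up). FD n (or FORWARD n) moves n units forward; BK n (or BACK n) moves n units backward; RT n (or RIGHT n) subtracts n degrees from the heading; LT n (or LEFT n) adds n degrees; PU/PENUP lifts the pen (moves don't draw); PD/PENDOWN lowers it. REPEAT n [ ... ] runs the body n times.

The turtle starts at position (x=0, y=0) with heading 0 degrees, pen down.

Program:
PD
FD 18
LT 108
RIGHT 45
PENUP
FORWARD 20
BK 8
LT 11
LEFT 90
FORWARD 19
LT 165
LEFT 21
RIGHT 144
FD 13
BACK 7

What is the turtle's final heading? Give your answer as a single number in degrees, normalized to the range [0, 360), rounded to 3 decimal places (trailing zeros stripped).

Executing turtle program step by step:
Start: pos=(0,0), heading=0, pen down
PD: pen down
FD 18: (0,0) -> (18,0) [heading=0, draw]
LT 108: heading 0 -> 108
RT 45: heading 108 -> 63
PU: pen up
FD 20: (18,0) -> (27.08,17.82) [heading=63, move]
BK 8: (27.08,17.82) -> (23.448,10.692) [heading=63, move]
LT 11: heading 63 -> 74
LT 90: heading 74 -> 164
FD 19: (23.448,10.692) -> (5.184,15.929) [heading=164, move]
LT 165: heading 164 -> 329
LT 21: heading 329 -> 350
RT 144: heading 350 -> 206
FD 13: (5.184,15.929) -> (-6.5,10.23) [heading=206, move]
BK 7: (-6.5,10.23) -> (-0.209,13.299) [heading=206, move]
Final: pos=(-0.209,13.299), heading=206, 1 segment(s) drawn

Answer: 206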